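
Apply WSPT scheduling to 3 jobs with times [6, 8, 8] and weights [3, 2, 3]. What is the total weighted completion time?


Compute p/w ratios and sort ascending (WSPT): [(6, 3), (8, 3), (8, 2)]
Compute weighted completion times:
  Job (p=6,w=3): C=6, w*C=3*6=18
  Job (p=8,w=3): C=14, w*C=3*14=42
  Job (p=8,w=2): C=22, w*C=2*22=44
Total weighted completion time = 104

104


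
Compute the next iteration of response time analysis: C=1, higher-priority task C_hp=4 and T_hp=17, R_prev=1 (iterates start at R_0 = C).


R_next = C + ceil(R_prev / T_hp) * C_hp
ceil(1 / 17) = ceil(0.0588) = 1
Interference = 1 * 4 = 4
R_next = 1 + 4 = 5

5


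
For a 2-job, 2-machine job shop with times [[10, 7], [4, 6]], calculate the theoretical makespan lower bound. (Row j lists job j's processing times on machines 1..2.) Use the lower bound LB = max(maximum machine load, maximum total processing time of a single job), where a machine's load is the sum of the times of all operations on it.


Machine loads:
  Machine 1: 10 + 4 = 14
  Machine 2: 7 + 6 = 13
Max machine load = 14
Job totals:
  Job 1: 17
  Job 2: 10
Max job total = 17
Lower bound = max(14, 17) = 17

17


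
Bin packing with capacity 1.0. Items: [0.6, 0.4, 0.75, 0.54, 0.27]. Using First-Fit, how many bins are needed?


Place items sequentially using First-Fit:
  Item 0.6 -> new Bin 1
  Item 0.4 -> Bin 1 (now 1.0)
  Item 0.75 -> new Bin 2
  Item 0.54 -> new Bin 3
  Item 0.27 -> Bin 3 (now 0.81)
Total bins used = 3

3


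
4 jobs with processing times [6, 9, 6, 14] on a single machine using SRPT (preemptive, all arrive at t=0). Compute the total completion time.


Since all jobs arrive at t=0, SRPT equals SPT ordering.
SPT order: [6, 6, 9, 14]
Completion times:
  Job 1: p=6, C=6
  Job 2: p=6, C=12
  Job 3: p=9, C=21
  Job 4: p=14, C=35
Total completion time = 6 + 12 + 21 + 35 = 74

74


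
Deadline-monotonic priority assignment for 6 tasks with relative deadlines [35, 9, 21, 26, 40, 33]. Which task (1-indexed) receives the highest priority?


Sort tasks by relative deadline (ascending):
  Task 2: deadline = 9
  Task 3: deadline = 21
  Task 4: deadline = 26
  Task 6: deadline = 33
  Task 1: deadline = 35
  Task 5: deadline = 40
Priority order (highest first): [2, 3, 4, 6, 1, 5]
Highest priority task = 2

2


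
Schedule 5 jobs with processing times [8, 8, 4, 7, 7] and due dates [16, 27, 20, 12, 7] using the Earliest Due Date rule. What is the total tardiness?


Sort by due date (EDD order): [(7, 7), (7, 12), (8, 16), (4, 20), (8, 27)]
Compute completion times and tardiness:
  Job 1: p=7, d=7, C=7, tardiness=max(0,7-7)=0
  Job 2: p=7, d=12, C=14, tardiness=max(0,14-12)=2
  Job 3: p=8, d=16, C=22, tardiness=max(0,22-16)=6
  Job 4: p=4, d=20, C=26, tardiness=max(0,26-20)=6
  Job 5: p=8, d=27, C=34, tardiness=max(0,34-27)=7
Total tardiness = 21

21


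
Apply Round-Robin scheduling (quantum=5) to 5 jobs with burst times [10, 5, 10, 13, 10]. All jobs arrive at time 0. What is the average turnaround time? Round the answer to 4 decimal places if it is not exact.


Time quantum = 5
Execution trace:
  J1 runs 5 units, time = 5
  J2 runs 5 units, time = 10
  J3 runs 5 units, time = 15
  J4 runs 5 units, time = 20
  J5 runs 5 units, time = 25
  J1 runs 5 units, time = 30
  J3 runs 5 units, time = 35
  J4 runs 5 units, time = 40
  J5 runs 5 units, time = 45
  J4 runs 3 units, time = 48
Finish times: [30, 10, 35, 48, 45]
Average turnaround = 168/5 = 33.6

33.6


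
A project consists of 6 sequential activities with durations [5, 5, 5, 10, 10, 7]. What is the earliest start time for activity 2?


Activity 2 starts after activities 1 through 1 complete.
Predecessor durations: [5]
ES = 5 = 5

5


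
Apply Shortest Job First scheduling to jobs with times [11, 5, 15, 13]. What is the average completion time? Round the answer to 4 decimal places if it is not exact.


SJF order (ascending): [5, 11, 13, 15]
Completion times:
  Job 1: burst=5, C=5
  Job 2: burst=11, C=16
  Job 3: burst=13, C=29
  Job 4: burst=15, C=44
Average completion = 94/4 = 23.5

23.5


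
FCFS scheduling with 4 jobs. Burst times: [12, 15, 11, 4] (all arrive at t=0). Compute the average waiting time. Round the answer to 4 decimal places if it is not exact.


FCFS order (as given): [12, 15, 11, 4]
Waiting times:
  Job 1: wait = 0
  Job 2: wait = 12
  Job 3: wait = 27
  Job 4: wait = 38
Sum of waiting times = 77
Average waiting time = 77/4 = 19.25

19.25


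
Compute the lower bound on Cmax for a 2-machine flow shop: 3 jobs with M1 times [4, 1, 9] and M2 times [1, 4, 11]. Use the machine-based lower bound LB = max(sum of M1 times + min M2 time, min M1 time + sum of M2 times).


LB1 = sum(M1 times) + min(M2 times) = 14 + 1 = 15
LB2 = min(M1 times) + sum(M2 times) = 1 + 16 = 17
Lower bound = max(LB1, LB2) = max(15, 17) = 17

17


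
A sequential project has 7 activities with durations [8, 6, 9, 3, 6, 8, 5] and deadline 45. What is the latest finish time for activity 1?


LF(activity 1) = deadline - sum of successor durations
Successors: activities 2 through 7 with durations [6, 9, 3, 6, 8, 5]
Sum of successor durations = 37
LF = 45 - 37 = 8

8


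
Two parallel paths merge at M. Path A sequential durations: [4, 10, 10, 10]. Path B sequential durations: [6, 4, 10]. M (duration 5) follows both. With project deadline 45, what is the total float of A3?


Forward pass: ES(A3) = sum of predecessors on chain A = 14
EF = ES + duration = 14 + 10 = 24
Backward pass: LF(M) = deadline = 45; LS(M) = 45 - 5 = 40
LF(A3) = LS(M) - sum(successors on chain A) = 40 - 10 = 30
LS = LF - duration = 30 - 10 = 20
Total float = LS - ES = 20 - 14 = 6

6


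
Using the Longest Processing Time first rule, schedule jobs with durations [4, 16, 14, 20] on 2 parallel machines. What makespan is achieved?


Sort jobs in decreasing order (LPT): [20, 16, 14, 4]
Assign each job to the least loaded machine:
  Machine 1: jobs [20, 4], load = 24
  Machine 2: jobs [16, 14], load = 30
Makespan = max load = 30

30


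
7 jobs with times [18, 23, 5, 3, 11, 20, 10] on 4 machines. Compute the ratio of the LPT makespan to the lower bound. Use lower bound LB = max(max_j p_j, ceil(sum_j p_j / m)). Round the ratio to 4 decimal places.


LPT order: [23, 20, 18, 11, 10, 5, 3]
Machine loads after assignment: [23, 23, 23, 21]
LPT makespan = 23
Lower bound = max(max_job, ceil(total/4)) = max(23, 23) = 23
Ratio = 23 / 23 = 1.0

1.0


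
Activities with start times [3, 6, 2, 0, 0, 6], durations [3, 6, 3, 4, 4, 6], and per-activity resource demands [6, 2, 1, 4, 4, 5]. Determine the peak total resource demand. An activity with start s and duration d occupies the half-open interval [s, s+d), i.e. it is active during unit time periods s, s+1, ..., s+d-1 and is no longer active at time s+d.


Each activity i is active on [start_i, start_i + duration_i).
Compute total resource usage per time slot:
  t=0: active resources = [4, 4], total = 8
  t=1: active resources = [4, 4], total = 8
  t=2: active resources = [1, 4, 4], total = 9
  t=3: active resources = [6, 1, 4, 4], total = 15
  t=4: active resources = [6, 1], total = 7
  t=5: active resources = [6], total = 6
  t=6: active resources = [2, 5], total = 7
  t=7: active resources = [2, 5], total = 7
  t=8: active resources = [2, 5], total = 7
  t=9: active resources = [2, 5], total = 7
  t=10: active resources = [2, 5], total = 7
  t=11: active resources = [2, 5], total = 7
Peak resource demand = 15

15


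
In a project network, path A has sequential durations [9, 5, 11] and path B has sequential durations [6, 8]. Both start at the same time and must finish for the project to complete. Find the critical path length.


Path A total = 9 + 5 + 11 = 25
Path B total = 6 + 8 = 14
Critical path = longest path = max(25, 14) = 25

25


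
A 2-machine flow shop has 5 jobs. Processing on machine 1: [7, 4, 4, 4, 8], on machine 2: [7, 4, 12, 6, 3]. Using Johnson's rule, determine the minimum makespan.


Apply Johnson's rule:
  Group 1 (a <= b): [(2, 4, 4), (3, 4, 12), (4, 4, 6), (1, 7, 7)]
  Group 2 (a > b): [(5, 8, 3)]
Optimal job order: [2, 3, 4, 1, 5]
Schedule:
  Job 2: M1 done at 4, M2 done at 8
  Job 3: M1 done at 8, M2 done at 20
  Job 4: M1 done at 12, M2 done at 26
  Job 1: M1 done at 19, M2 done at 33
  Job 5: M1 done at 27, M2 done at 36
Makespan = 36

36


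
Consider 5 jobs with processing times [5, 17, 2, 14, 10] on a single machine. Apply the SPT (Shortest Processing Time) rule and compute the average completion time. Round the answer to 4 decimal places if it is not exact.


Sort jobs by processing time (SPT order): [2, 5, 10, 14, 17]
Compute completion times sequentially:
  Job 1: processing = 2, completes at 2
  Job 2: processing = 5, completes at 7
  Job 3: processing = 10, completes at 17
  Job 4: processing = 14, completes at 31
  Job 5: processing = 17, completes at 48
Sum of completion times = 105
Average completion time = 105/5 = 21.0

21.0


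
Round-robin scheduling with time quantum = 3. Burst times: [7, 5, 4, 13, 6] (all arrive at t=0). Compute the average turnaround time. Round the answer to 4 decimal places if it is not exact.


Time quantum = 3
Execution trace:
  J1 runs 3 units, time = 3
  J2 runs 3 units, time = 6
  J3 runs 3 units, time = 9
  J4 runs 3 units, time = 12
  J5 runs 3 units, time = 15
  J1 runs 3 units, time = 18
  J2 runs 2 units, time = 20
  J3 runs 1 units, time = 21
  J4 runs 3 units, time = 24
  J5 runs 3 units, time = 27
  J1 runs 1 units, time = 28
  J4 runs 3 units, time = 31
  J4 runs 3 units, time = 34
  J4 runs 1 units, time = 35
Finish times: [28, 20, 21, 35, 27]
Average turnaround = 131/5 = 26.2

26.2


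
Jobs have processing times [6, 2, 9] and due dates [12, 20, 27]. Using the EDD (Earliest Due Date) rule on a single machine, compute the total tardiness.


Sort by due date (EDD order): [(6, 12), (2, 20), (9, 27)]
Compute completion times and tardiness:
  Job 1: p=6, d=12, C=6, tardiness=max(0,6-12)=0
  Job 2: p=2, d=20, C=8, tardiness=max(0,8-20)=0
  Job 3: p=9, d=27, C=17, tardiness=max(0,17-27)=0
Total tardiness = 0

0


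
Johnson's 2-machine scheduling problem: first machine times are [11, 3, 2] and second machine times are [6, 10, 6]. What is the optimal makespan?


Apply Johnson's rule:
  Group 1 (a <= b): [(3, 2, 6), (2, 3, 10)]
  Group 2 (a > b): [(1, 11, 6)]
Optimal job order: [3, 2, 1]
Schedule:
  Job 3: M1 done at 2, M2 done at 8
  Job 2: M1 done at 5, M2 done at 18
  Job 1: M1 done at 16, M2 done at 24
Makespan = 24

24


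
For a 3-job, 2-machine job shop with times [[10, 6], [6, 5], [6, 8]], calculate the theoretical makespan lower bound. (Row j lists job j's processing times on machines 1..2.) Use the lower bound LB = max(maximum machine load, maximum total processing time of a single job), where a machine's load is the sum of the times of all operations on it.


Machine loads:
  Machine 1: 10 + 6 + 6 = 22
  Machine 2: 6 + 5 + 8 = 19
Max machine load = 22
Job totals:
  Job 1: 16
  Job 2: 11
  Job 3: 14
Max job total = 16
Lower bound = max(22, 16) = 22

22


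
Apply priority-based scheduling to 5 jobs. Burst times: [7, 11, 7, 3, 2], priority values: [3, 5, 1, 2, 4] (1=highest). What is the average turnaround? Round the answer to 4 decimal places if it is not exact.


Sort by priority (ascending = highest first):
Order: [(1, 7), (2, 3), (3, 7), (4, 2), (5, 11)]
Completion times:
  Priority 1, burst=7, C=7
  Priority 2, burst=3, C=10
  Priority 3, burst=7, C=17
  Priority 4, burst=2, C=19
  Priority 5, burst=11, C=30
Average turnaround = 83/5 = 16.6

16.6


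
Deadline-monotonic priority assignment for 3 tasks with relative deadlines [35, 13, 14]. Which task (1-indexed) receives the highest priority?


Sort tasks by relative deadline (ascending):
  Task 2: deadline = 13
  Task 3: deadline = 14
  Task 1: deadline = 35
Priority order (highest first): [2, 3, 1]
Highest priority task = 2

2


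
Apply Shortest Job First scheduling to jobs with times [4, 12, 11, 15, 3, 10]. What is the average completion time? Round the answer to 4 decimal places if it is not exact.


SJF order (ascending): [3, 4, 10, 11, 12, 15]
Completion times:
  Job 1: burst=3, C=3
  Job 2: burst=4, C=7
  Job 3: burst=10, C=17
  Job 4: burst=11, C=28
  Job 5: burst=12, C=40
  Job 6: burst=15, C=55
Average completion = 150/6 = 25.0

25.0


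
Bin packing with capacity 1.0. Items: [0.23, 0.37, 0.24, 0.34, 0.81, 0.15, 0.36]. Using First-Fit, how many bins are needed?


Place items sequentially using First-Fit:
  Item 0.23 -> new Bin 1
  Item 0.37 -> Bin 1 (now 0.6)
  Item 0.24 -> Bin 1 (now 0.84)
  Item 0.34 -> new Bin 2
  Item 0.81 -> new Bin 3
  Item 0.15 -> Bin 1 (now 0.99)
  Item 0.36 -> Bin 2 (now 0.7)
Total bins used = 3

3


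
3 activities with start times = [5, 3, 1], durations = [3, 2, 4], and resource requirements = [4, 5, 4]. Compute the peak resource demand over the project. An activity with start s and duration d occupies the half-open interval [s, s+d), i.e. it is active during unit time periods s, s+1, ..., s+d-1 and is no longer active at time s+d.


Each activity i is active on [start_i, start_i + duration_i).
Compute total resource usage per time slot:
  t=0: active resources = [], total = 0
  t=1: active resources = [4], total = 4
  t=2: active resources = [4], total = 4
  t=3: active resources = [5, 4], total = 9
  t=4: active resources = [5, 4], total = 9
  t=5: active resources = [4], total = 4
  t=6: active resources = [4], total = 4
  t=7: active resources = [4], total = 4
Peak resource demand = 9

9


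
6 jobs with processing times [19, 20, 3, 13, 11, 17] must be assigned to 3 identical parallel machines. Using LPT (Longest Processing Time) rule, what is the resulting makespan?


Sort jobs in decreasing order (LPT): [20, 19, 17, 13, 11, 3]
Assign each job to the least loaded machine:
  Machine 1: jobs [20, 3], load = 23
  Machine 2: jobs [19, 11], load = 30
  Machine 3: jobs [17, 13], load = 30
Makespan = max load = 30

30


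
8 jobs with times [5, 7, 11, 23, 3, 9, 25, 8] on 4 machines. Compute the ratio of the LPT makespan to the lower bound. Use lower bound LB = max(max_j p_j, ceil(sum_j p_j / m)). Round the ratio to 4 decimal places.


LPT order: [25, 23, 11, 9, 8, 7, 5, 3]
Machine loads after assignment: [25, 23, 21, 22]
LPT makespan = 25
Lower bound = max(max_job, ceil(total/4)) = max(25, 23) = 25
Ratio = 25 / 25 = 1.0

1.0


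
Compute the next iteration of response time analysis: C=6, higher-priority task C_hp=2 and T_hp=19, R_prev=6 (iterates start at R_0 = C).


R_next = C + ceil(R_prev / T_hp) * C_hp
ceil(6 / 19) = ceil(0.3158) = 1
Interference = 1 * 2 = 2
R_next = 6 + 2 = 8

8


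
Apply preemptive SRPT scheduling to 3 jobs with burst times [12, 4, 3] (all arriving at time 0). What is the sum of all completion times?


Since all jobs arrive at t=0, SRPT equals SPT ordering.
SPT order: [3, 4, 12]
Completion times:
  Job 1: p=3, C=3
  Job 2: p=4, C=7
  Job 3: p=12, C=19
Total completion time = 3 + 7 + 19 = 29

29


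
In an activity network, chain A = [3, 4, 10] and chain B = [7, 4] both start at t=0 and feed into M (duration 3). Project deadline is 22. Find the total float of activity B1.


Forward pass: ES(B1) = sum of predecessors on chain B = 0
EF = ES + duration = 0 + 7 = 7
Backward pass: LF(M) = deadline = 22; LS(M) = 22 - 3 = 19
LF(B1) = LS(M) - sum(successors on chain B) = 19 - 4 = 15
LS = LF - duration = 15 - 7 = 8
Total float = LS - ES = 8 - 0 = 8

8


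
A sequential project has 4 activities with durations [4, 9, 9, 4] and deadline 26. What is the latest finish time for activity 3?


LF(activity 3) = deadline - sum of successor durations
Successors: activities 4 through 4 with durations [4]
Sum of successor durations = 4
LF = 26 - 4 = 22

22


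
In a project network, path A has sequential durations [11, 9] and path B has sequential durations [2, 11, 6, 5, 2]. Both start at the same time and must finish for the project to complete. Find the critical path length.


Path A total = 11 + 9 = 20
Path B total = 2 + 11 + 6 + 5 + 2 = 26
Critical path = longest path = max(20, 26) = 26

26


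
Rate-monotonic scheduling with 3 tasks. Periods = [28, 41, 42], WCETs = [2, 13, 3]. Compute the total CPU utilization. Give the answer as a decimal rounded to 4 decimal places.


Compute individual utilizations (exact fractions):
  Task 1: C/T = 2/28 = 1/14 (approx. 0.0714)
  Task 2: C/T = 13/41 (approx. 0.3171)
  Task 3: C/T = 3/42 = 1/14 (approx. 0.0714)
Total utilization U = 1/14 + 13/41 + 1/14 = 132/287
Rounded to 4 decimal places: U = 0.4599
RM (Liu & Layland) bound for 3 tasks = 0.779763; compare with U = 132/287 (approx. 0.459930)
U <= bound, so schedulable by RM sufficient condition.

0.4599


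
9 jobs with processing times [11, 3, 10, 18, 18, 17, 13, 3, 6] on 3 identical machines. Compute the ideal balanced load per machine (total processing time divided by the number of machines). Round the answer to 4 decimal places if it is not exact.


Total processing time = 11 + 3 + 10 + 18 + 18 + 17 + 13 + 3 + 6 = 99
Number of machines = 3
Ideal balanced load = 99 / 3 = 33.0

33.0


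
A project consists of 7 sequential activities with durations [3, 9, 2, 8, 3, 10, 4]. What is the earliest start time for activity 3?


Activity 3 starts after activities 1 through 2 complete.
Predecessor durations: [3, 9]
ES = 3 + 9 = 12

12


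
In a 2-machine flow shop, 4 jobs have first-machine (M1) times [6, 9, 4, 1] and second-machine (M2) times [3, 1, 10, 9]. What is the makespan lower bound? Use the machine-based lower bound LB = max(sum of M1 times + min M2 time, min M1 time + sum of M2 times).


LB1 = sum(M1 times) + min(M2 times) = 20 + 1 = 21
LB2 = min(M1 times) + sum(M2 times) = 1 + 23 = 24
Lower bound = max(LB1, LB2) = max(21, 24) = 24

24


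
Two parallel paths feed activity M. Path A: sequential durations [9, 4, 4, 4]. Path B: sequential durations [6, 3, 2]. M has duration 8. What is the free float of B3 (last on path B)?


ES(B3) = sum of predecessors on chain B = 9
EF(B3) = ES + duration = 9 + 2 = 11
Successor of B3 is M. ES(M) = max(sum(A), sum(B)) = max(21, 11) = 21
Free float = ES(successor) - EF(current) = 21 - 11 = 10

10


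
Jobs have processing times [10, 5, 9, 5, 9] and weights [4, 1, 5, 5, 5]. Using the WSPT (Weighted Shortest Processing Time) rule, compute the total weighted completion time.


Compute p/w ratios and sort ascending (WSPT): [(5, 5), (9, 5), (9, 5), (10, 4), (5, 1)]
Compute weighted completion times:
  Job (p=5,w=5): C=5, w*C=5*5=25
  Job (p=9,w=5): C=14, w*C=5*14=70
  Job (p=9,w=5): C=23, w*C=5*23=115
  Job (p=10,w=4): C=33, w*C=4*33=132
  Job (p=5,w=1): C=38, w*C=1*38=38
Total weighted completion time = 380

380


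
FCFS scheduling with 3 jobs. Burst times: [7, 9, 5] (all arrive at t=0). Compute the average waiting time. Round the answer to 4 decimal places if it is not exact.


FCFS order (as given): [7, 9, 5]
Waiting times:
  Job 1: wait = 0
  Job 2: wait = 7
  Job 3: wait = 16
Sum of waiting times = 23
Average waiting time = 23/3 = 7.6667

7.6667


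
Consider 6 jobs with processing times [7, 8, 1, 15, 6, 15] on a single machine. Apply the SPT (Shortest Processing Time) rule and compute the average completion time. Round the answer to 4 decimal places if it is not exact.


Sort jobs by processing time (SPT order): [1, 6, 7, 8, 15, 15]
Compute completion times sequentially:
  Job 1: processing = 1, completes at 1
  Job 2: processing = 6, completes at 7
  Job 3: processing = 7, completes at 14
  Job 4: processing = 8, completes at 22
  Job 5: processing = 15, completes at 37
  Job 6: processing = 15, completes at 52
Sum of completion times = 133
Average completion time = 133/6 = 22.1667

22.1667


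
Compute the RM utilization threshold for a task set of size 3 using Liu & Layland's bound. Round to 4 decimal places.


Compute 2^(1/3) = 1.2599210499
Subtract 1: 1.2599210499 - 1 = 0.2599210499
Multiply by n: 3 * 0.2599210499 = 0.7797631497
Round to 4 dp: 0.7798

0.7798


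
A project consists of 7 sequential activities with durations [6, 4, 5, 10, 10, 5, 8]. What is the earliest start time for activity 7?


Activity 7 starts after activities 1 through 6 complete.
Predecessor durations: [6, 4, 5, 10, 10, 5]
ES = 6 + 4 + 5 + 10 + 10 + 5 = 40

40


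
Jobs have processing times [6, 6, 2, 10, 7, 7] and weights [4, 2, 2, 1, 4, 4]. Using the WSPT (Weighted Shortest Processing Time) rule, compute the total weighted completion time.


Compute p/w ratios and sort ascending (WSPT): [(2, 2), (6, 4), (7, 4), (7, 4), (6, 2), (10, 1)]
Compute weighted completion times:
  Job (p=2,w=2): C=2, w*C=2*2=4
  Job (p=6,w=4): C=8, w*C=4*8=32
  Job (p=7,w=4): C=15, w*C=4*15=60
  Job (p=7,w=4): C=22, w*C=4*22=88
  Job (p=6,w=2): C=28, w*C=2*28=56
  Job (p=10,w=1): C=38, w*C=1*38=38
Total weighted completion time = 278

278


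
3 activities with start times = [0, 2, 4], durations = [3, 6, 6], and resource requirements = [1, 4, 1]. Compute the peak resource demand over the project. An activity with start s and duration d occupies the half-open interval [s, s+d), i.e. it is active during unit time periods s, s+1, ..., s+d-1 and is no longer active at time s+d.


Each activity i is active on [start_i, start_i + duration_i).
Compute total resource usage per time slot:
  t=0: active resources = [1], total = 1
  t=1: active resources = [1], total = 1
  t=2: active resources = [1, 4], total = 5
  t=3: active resources = [4], total = 4
  t=4: active resources = [4, 1], total = 5
  t=5: active resources = [4, 1], total = 5
  t=6: active resources = [4, 1], total = 5
  t=7: active resources = [4, 1], total = 5
  t=8: active resources = [1], total = 1
  t=9: active resources = [1], total = 1
Peak resource demand = 5

5


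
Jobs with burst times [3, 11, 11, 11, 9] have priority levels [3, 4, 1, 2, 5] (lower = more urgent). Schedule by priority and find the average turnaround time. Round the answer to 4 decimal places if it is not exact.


Sort by priority (ascending = highest first):
Order: [(1, 11), (2, 11), (3, 3), (4, 11), (5, 9)]
Completion times:
  Priority 1, burst=11, C=11
  Priority 2, burst=11, C=22
  Priority 3, burst=3, C=25
  Priority 4, burst=11, C=36
  Priority 5, burst=9, C=45
Average turnaround = 139/5 = 27.8

27.8


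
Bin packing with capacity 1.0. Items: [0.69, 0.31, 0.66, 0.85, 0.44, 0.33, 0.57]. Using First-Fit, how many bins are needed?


Place items sequentially using First-Fit:
  Item 0.69 -> new Bin 1
  Item 0.31 -> Bin 1 (now 1.0)
  Item 0.66 -> new Bin 2
  Item 0.85 -> new Bin 3
  Item 0.44 -> new Bin 4
  Item 0.33 -> Bin 2 (now 0.99)
  Item 0.57 -> new Bin 5
Total bins used = 5

5


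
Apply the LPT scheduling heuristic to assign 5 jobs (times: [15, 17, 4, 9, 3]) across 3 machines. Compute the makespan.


Sort jobs in decreasing order (LPT): [17, 15, 9, 4, 3]
Assign each job to the least loaded machine:
  Machine 1: jobs [17], load = 17
  Machine 2: jobs [15], load = 15
  Machine 3: jobs [9, 4, 3], load = 16
Makespan = max load = 17

17


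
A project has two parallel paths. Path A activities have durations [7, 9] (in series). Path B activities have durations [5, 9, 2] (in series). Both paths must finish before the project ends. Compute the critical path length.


Path A total = 7 + 9 = 16
Path B total = 5 + 9 + 2 = 16
Critical path = longest path = max(16, 16) = 16

16


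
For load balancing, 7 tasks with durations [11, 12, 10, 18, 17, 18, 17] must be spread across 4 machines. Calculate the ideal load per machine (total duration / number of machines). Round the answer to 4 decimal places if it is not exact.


Total processing time = 11 + 12 + 10 + 18 + 17 + 18 + 17 = 103
Number of machines = 4
Ideal balanced load = 103 / 4 = 25.75

25.75


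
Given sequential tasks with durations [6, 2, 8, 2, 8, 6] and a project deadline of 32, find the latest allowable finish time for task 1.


LF(activity 1) = deadline - sum of successor durations
Successors: activities 2 through 6 with durations [2, 8, 2, 8, 6]
Sum of successor durations = 26
LF = 32 - 26 = 6

6


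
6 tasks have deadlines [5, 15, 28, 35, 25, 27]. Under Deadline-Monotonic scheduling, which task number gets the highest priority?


Sort tasks by relative deadline (ascending):
  Task 1: deadline = 5
  Task 2: deadline = 15
  Task 5: deadline = 25
  Task 6: deadline = 27
  Task 3: deadline = 28
  Task 4: deadline = 35
Priority order (highest first): [1, 2, 5, 6, 3, 4]
Highest priority task = 1

1


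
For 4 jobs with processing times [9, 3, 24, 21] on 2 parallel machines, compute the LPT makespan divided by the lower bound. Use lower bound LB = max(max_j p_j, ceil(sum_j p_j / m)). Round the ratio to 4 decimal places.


LPT order: [24, 21, 9, 3]
Machine loads after assignment: [27, 30]
LPT makespan = 30
Lower bound = max(max_job, ceil(total/2)) = max(24, 29) = 29
Ratio = 30 / 29 = 1.0345

1.0345


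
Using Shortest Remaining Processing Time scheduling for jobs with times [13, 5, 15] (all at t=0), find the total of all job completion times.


Since all jobs arrive at t=0, SRPT equals SPT ordering.
SPT order: [5, 13, 15]
Completion times:
  Job 1: p=5, C=5
  Job 2: p=13, C=18
  Job 3: p=15, C=33
Total completion time = 5 + 18 + 33 = 56

56


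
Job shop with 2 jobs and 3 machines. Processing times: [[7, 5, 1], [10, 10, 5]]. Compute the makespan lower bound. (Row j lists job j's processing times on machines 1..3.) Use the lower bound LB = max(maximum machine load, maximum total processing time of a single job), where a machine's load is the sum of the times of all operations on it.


Machine loads:
  Machine 1: 7 + 10 = 17
  Machine 2: 5 + 10 = 15
  Machine 3: 1 + 5 = 6
Max machine load = 17
Job totals:
  Job 1: 13
  Job 2: 25
Max job total = 25
Lower bound = max(17, 25) = 25

25


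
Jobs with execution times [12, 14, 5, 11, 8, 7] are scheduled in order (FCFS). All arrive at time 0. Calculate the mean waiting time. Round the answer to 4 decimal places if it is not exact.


FCFS order (as given): [12, 14, 5, 11, 8, 7]
Waiting times:
  Job 1: wait = 0
  Job 2: wait = 12
  Job 3: wait = 26
  Job 4: wait = 31
  Job 5: wait = 42
  Job 6: wait = 50
Sum of waiting times = 161
Average waiting time = 161/6 = 26.8333

26.8333


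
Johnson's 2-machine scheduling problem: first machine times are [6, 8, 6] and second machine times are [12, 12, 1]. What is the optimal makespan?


Apply Johnson's rule:
  Group 1 (a <= b): [(1, 6, 12), (2, 8, 12)]
  Group 2 (a > b): [(3, 6, 1)]
Optimal job order: [1, 2, 3]
Schedule:
  Job 1: M1 done at 6, M2 done at 18
  Job 2: M1 done at 14, M2 done at 30
  Job 3: M1 done at 20, M2 done at 31
Makespan = 31

31


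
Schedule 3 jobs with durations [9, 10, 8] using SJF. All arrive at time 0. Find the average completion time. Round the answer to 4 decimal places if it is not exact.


SJF order (ascending): [8, 9, 10]
Completion times:
  Job 1: burst=8, C=8
  Job 2: burst=9, C=17
  Job 3: burst=10, C=27
Average completion = 52/3 = 17.3333

17.3333


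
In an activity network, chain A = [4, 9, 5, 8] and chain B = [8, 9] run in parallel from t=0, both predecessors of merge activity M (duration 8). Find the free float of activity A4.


ES(A4) = sum of predecessors on chain A = 18
EF(A4) = ES + duration = 18 + 8 = 26
Successor of A4 is M. ES(M) = max(sum(A), sum(B)) = max(26, 17) = 26
Free float = ES(successor) - EF(current) = 26 - 26 = 0

0


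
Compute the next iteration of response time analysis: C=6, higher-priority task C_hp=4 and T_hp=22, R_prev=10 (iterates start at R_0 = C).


R_next = C + ceil(R_prev / T_hp) * C_hp
ceil(10 / 22) = ceil(0.4545) = 1
Interference = 1 * 4 = 4
R_next = 6 + 4 = 10
R_next = R_prev, so the iteration has converged (response time = 10).

10


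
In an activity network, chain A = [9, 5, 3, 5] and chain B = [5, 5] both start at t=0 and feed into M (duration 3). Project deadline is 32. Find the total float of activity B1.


Forward pass: ES(B1) = sum of predecessors on chain B = 0
EF = ES + duration = 0 + 5 = 5
Backward pass: LF(M) = deadline = 32; LS(M) = 32 - 3 = 29
LF(B1) = LS(M) - sum(successors on chain B) = 29 - 5 = 24
LS = LF - duration = 24 - 5 = 19
Total float = LS - ES = 19 - 0 = 19

19


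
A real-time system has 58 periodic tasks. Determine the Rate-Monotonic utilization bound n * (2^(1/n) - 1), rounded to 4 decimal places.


Compute 2^(1/58) = 1.0120225098
Subtract 1: 1.0120225098 - 1 = 0.0120225098
Multiply by n: 58 * 0.0120225098 = 0.6973055684
Round to 4 dp: 0.6973

0.6973


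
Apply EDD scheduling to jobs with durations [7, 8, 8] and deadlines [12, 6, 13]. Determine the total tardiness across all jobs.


Sort by due date (EDD order): [(8, 6), (7, 12), (8, 13)]
Compute completion times and tardiness:
  Job 1: p=8, d=6, C=8, tardiness=max(0,8-6)=2
  Job 2: p=7, d=12, C=15, tardiness=max(0,15-12)=3
  Job 3: p=8, d=13, C=23, tardiness=max(0,23-13)=10
Total tardiness = 15

15


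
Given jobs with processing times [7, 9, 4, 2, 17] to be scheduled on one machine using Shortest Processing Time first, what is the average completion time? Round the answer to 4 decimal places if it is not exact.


Sort jobs by processing time (SPT order): [2, 4, 7, 9, 17]
Compute completion times sequentially:
  Job 1: processing = 2, completes at 2
  Job 2: processing = 4, completes at 6
  Job 3: processing = 7, completes at 13
  Job 4: processing = 9, completes at 22
  Job 5: processing = 17, completes at 39
Sum of completion times = 82
Average completion time = 82/5 = 16.4

16.4


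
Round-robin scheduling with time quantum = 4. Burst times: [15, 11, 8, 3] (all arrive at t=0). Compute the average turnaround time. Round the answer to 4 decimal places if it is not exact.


Time quantum = 4
Execution trace:
  J1 runs 4 units, time = 4
  J2 runs 4 units, time = 8
  J3 runs 4 units, time = 12
  J4 runs 3 units, time = 15
  J1 runs 4 units, time = 19
  J2 runs 4 units, time = 23
  J3 runs 4 units, time = 27
  J1 runs 4 units, time = 31
  J2 runs 3 units, time = 34
  J1 runs 3 units, time = 37
Finish times: [37, 34, 27, 15]
Average turnaround = 113/4 = 28.25

28.25


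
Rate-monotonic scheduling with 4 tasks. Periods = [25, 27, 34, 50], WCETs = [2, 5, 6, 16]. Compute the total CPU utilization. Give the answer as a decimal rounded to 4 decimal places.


Compute individual utilizations (exact fractions):
  Task 1: C/T = 2/25 (approx. 0.08)
  Task 2: C/T = 5/27 (approx. 0.1852)
  Task 3: C/T = 6/34 = 3/17 (approx. 0.1765)
  Task 4: C/T = 16/50 = 8/25 (approx. 0.32)
Total utilization U = 2/25 + 5/27 + 3/17 + 8/25 = 1748/2295
Rounded to 4 decimal places: U = 0.7617
RM (Liu & Layland) bound for 4 tasks = 0.756828; compare with U = 1748/2295 (approx. 0.761656)
bound < U <= 1, so the RM sufficient condition is not met (inconclusive; an exact test such as response-time analysis is needed).

0.7617


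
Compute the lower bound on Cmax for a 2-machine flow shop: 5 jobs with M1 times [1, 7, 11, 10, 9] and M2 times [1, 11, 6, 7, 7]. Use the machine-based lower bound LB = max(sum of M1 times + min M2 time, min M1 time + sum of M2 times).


LB1 = sum(M1 times) + min(M2 times) = 38 + 1 = 39
LB2 = min(M1 times) + sum(M2 times) = 1 + 32 = 33
Lower bound = max(LB1, LB2) = max(39, 33) = 39

39


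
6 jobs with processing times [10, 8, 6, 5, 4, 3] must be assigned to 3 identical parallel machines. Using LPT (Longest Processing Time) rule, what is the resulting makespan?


Sort jobs in decreasing order (LPT): [10, 8, 6, 5, 4, 3]
Assign each job to the least loaded machine:
  Machine 1: jobs [10, 3], load = 13
  Machine 2: jobs [8, 4], load = 12
  Machine 3: jobs [6, 5], load = 11
Makespan = max load = 13

13


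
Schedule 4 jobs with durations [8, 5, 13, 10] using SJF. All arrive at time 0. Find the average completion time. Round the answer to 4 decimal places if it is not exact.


SJF order (ascending): [5, 8, 10, 13]
Completion times:
  Job 1: burst=5, C=5
  Job 2: burst=8, C=13
  Job 3: burst=10, C=23
  Job 4: burst=13, C=36
Average completion = 77/4 = 19.25

19.25


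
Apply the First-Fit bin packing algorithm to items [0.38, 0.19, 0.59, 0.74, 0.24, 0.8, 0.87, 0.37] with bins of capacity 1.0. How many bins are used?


Place items sequentially using First-Fit:
  Item 0.38 -> new Bin 1
  Item 0.19 -> Bin 1 (now 0.57)
  Item 0.59 -> new Bin 2
  Item 0.74 -> new Bin 3
  Item 0.24 -> Bin 1 (now 0.81)
  Item 0.8 -> new Bin 4
  Item 0.87 -> new Bin 5
  Item 0.37 -> Bin 2 (now 0.96)
Total bins used = 5

5


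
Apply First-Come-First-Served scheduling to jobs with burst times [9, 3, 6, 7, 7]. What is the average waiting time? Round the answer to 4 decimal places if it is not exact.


FCFS order (as given): [9, 3, 6, 7, 7]
Waiting times:
  Job 1: wait = 0
  Job 2: wait = 9
  Job 3: wait = 12
  Job 4: wait = 18
  Job 5: wait = 25
Sum of waiting times = 64
Average waiting time = 64/5 = 12.8

12.8


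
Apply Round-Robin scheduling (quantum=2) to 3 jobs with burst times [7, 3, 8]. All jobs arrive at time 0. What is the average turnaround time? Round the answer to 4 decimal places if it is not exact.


Time quantum = 2
Execution trace:
  J1 runs 2 units, time = 2
  J2 runs 2 units, time = 4
  J3 runs 2 units, time = 6
  J1 runs 2 units, time = 8
  J2 runs 1 units, time = 9
  J3 runs 2 units, time = 11
  J1 runs 2 units, time = 13
  J3 runs 2 units, time = 15
  J1 runs 1 units, time = 16
  J3 runs 2 units, time = 18
Finish times: [16, 9, 18]
Average turnaround = 43/3 = 14.3333

14.3333


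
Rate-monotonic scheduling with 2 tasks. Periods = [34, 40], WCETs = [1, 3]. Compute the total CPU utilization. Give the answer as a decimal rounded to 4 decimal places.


Compute individual utilizations (exact fractions):
  Task 1: C/T = 1/34 (approx. 0.0294)
  Task 2: C/T = 3/40 (approx. 0.075)
Total utilization U = 1/34 + 3/40 = 71/680
Rounded to 4 decimal places: U = 0.1044
RM (Liu & Layland) bound for 2 tasks = 0.828427; compare with U = 71/680 (approx. 0.104412)
U <= bound, so schedulable by RM sufficient condition.

0.1044


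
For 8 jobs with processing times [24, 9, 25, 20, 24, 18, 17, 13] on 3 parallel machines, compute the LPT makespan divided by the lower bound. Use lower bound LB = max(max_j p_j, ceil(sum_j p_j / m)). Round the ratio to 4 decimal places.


LPT order: [25, 24, 24, 20, 18, 17, 13, 9]
Machine loads after assignment: [55, 44, 51]
LPT makespan = 55
Lower bound = max(max_job, ceil(total/3)) = max(25, 50) = 50
Ratio = 55 / 50 = 1.1

1.1


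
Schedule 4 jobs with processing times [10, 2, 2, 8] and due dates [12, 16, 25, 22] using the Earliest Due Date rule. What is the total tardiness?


Sort by due date (EDD order): [(10, 12), (2, 16), (8, 22), (2, 25)]
Compute completion times and tardiness:
  Job 1: p=10, d=12, C=10, tardiness=max(0,10-12)=0
  Job 2: p=2, d=16, C=12, tardiness=max(0,12-16)=0
  Job 3: p=8, d=22, C=20, tardiness=max(0,20-22)=0
  Job 4: p=2, d=25, C=22, tardiness=max(0,22-25)=0
Total tardiness = 0

0


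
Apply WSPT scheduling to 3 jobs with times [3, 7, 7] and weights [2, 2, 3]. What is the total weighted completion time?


Compute p/w ratios and sort ascending (WSPT): [(3, 2), (7, 3), (7, 2)]
Compute weighted completion times:
  Job (p=3,w=2): C=3, w*C=2*3=6
  Job (p=7,w=3): C=10, w*C=3*10=30
  Job (p=7,w=2): C=17, w*C=2*17=34
Total weighted completion time = 70

70


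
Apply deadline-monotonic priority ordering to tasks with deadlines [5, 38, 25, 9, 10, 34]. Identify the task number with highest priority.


Sort tasks by relative deadline (ascending):
  Task 1: deadline = 5
  Task 4: deadline = 9
  Task 5: deadline = 10
  Task 3: deadline = 25
  Task 6: deadline = 34
  Task 2: deadline = 38
Priority order (highest first): [1, 4, 5, 3, 6, 2]
Highest priority task = 1

1


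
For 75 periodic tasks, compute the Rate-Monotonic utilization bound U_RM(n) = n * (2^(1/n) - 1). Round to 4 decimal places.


Compute 2^(1/75) = 1.0092848012
Subtract 1: 1.0092848012 - 1 = 0.0092848012
Multiply by n: 75 * 0.0092848012 = 0.6963600900
Round to 4 dp: 0.6964

0.6964


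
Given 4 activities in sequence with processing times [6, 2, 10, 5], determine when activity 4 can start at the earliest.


Activity 4 starts after activities 1 through 3 complete.
Predecessor durations: [6, 2, 10]
ES = 6 + 2 + 10 = 18

18


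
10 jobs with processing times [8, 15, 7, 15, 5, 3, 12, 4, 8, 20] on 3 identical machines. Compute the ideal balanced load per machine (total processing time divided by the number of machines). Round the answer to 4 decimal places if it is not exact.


Total processing time = 8 + 15 + 7 + 15 + 5 + 3 + 12 + 4 + 8 + 20 = 97
Number of machines = 3
Ideal balanced load = 97 / 3 = 32.3333

32.3333


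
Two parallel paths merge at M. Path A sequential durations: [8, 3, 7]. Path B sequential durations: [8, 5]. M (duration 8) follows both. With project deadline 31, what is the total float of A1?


Forward pass: ES(A1) = sum of predecessors on chain A = 0
EF = ES + duration = 0 + 8 = 8
Backward pass: LF(M) = deadline = 31; LS(M) = 31 - 8 = 23
LF(A1) = LS(M) - sum(successors on chain A) = 23 - 10 = 13
LS = LF - duration = 13 - 8 = 5
Total float = LS - ES = 5 - 0 = 5

5


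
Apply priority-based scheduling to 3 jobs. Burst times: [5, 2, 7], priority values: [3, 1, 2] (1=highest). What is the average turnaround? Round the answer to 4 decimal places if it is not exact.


Sort by priority (ascending = highest first):
Order: [(1, 2), (2, 7), (3, 5)]
Completion times:
  Priority 1, burst=2, C=2
  Priority 2, burst=7, C=9
  Priority 3, burst=5, C=14
Average turnaround = 25/3 = 8.3333

8.3333


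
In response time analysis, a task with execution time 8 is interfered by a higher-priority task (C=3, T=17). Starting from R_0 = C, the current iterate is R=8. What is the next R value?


R_next = C + ceil(R_prev / T_hp) * C_hp
ceil(8 / 17) = ceil(0.4706) = 1
Interference = 1 * 3 = 3
R_next = 8 + 3 = 11

11


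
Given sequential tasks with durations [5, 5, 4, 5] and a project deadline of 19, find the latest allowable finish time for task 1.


LF(activity 1) = deadline - sum of successor durations
Successors: activities 2 through 4 with durations [5, 4, 5]
Sum of successor durations = 14
LF = 19 - 14 = 5

5


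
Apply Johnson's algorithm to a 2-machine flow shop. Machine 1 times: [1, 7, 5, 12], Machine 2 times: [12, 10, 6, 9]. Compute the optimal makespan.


Apply Johnson's rule:
  Group 1 (a <= b): [(1, 1, 12), (3, 5, 6), (2, 7, 10)]
  Group 2 (a > b): [(4, 12, 9)]
Optimal job order: [1, 3, 2, 4]
Schedule:
  Job 1: M1 done at 1, M2 done at 13
  Job 3: M1 done at 6, M2 done at 19
  Job 2: M1 done at 13, M2 done at 29
  Job 4: M1 done at 25, M2 done at 38
Makespan = 38

38


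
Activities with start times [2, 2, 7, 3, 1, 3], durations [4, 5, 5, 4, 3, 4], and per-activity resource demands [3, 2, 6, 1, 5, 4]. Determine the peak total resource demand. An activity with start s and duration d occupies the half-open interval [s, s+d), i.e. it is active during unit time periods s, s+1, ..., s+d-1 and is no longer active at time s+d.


Each activity i is active on [start_i, start_i + duration_i).
Compute total resource usage per time slot:
  t=0: active resources = [], total = 0
  t=1: active resources = [5], total = 5
  t=2: active resources = [3, 2, 5], total = 10
  t=3: active resources = [3, 2, 1, 5, 4], total = 15
  t=4: active resources = [3, 2, 1, 4], total = 10
  t=5: active resources = [3, 2, 1, 4], total = 10
  t=6: active resources = [2, 1, 4], total = 7
  t=7: active resources = [6], total = 6
  t=8: active resources = [6], total = 6
  t=9: active resources = [6], total = 6
  t=10: active resources = [6], total = 6
  t=11: active resources = [6], total = 6
Peak resource demand = 15

15


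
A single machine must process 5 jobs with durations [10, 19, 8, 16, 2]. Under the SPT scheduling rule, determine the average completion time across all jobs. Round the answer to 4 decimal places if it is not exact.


Sort jobs by processing time (SPT order): [2, 8, 10, 16, 19]
Compute completion times sequentially:
  Job 1: processing = 2, completes at 2
  Job 2: processing = 8, completes at 10
  Job 3: processing = 10, completes at 20
  Job 4: processing = 16, completes at 36
  Job 5: processing = 19, completes at 55
Sum of completion times = 123
Average completion time = 123/5 = 24.6

24.6
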